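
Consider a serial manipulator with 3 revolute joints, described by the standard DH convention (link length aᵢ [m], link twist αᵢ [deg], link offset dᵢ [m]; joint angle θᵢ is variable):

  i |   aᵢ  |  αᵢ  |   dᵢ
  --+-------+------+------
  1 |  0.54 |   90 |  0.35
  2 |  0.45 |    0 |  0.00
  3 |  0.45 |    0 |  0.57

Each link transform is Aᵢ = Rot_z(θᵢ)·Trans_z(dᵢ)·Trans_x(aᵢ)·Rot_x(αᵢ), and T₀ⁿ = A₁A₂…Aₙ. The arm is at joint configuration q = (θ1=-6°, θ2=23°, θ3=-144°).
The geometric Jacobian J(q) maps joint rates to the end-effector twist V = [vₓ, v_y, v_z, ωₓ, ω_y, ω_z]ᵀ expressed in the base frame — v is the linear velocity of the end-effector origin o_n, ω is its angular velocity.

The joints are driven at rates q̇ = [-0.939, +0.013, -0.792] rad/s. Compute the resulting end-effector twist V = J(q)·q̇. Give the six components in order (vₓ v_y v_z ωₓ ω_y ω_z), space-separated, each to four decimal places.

o_n = [0.6589, -0.6424, 0.1401]
J₁: ẑ×o_n = [0.6424, 0.6589, -0.0000], ω = ẑ
J2: z=[-0.1045, -0.9945, 0.0000] o=[0.5370, -0.0564, 0.3500] → [0.2087, -0.0219, 0.1825, -0.1045, -0.9945, 0.0000]
J3: z=[-0.1045, -0.9945, 0.0000] o=[0.9490, -0.0997, 0.5258] → [0.3836, -0.0403, -0.2318, -0.1045, -0.9945, 0.0000]
V = J·q̇ = [-0.9043, -0.5871, 0.1859, 0.0814, 0.7747, -0.9390]

-0.9043 -0.5871 0.1859 0.0814 0.7747 -0.9390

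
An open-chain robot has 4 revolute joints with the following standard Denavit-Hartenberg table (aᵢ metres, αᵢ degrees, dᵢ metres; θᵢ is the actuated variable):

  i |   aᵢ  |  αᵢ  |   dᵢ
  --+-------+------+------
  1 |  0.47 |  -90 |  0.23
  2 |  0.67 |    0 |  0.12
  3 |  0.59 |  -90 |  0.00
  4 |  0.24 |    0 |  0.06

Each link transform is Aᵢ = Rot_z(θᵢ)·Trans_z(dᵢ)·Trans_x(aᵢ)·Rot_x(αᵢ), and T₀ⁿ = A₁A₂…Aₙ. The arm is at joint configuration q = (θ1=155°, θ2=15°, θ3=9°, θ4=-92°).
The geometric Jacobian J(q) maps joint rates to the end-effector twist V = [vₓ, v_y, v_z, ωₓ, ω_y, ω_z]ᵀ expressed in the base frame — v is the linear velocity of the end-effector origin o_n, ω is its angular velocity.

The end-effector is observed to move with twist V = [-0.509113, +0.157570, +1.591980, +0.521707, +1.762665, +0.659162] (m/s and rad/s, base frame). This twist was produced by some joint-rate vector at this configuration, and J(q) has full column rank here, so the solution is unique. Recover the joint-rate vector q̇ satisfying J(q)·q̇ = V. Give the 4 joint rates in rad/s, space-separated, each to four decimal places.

0.0480 -0.9350 -0.8830 -0.6690

o_n = [-1.6240, 0.3602, -0.2348]
J₁: ẑ×o_n = [-0.3602, -1.6240, 0.0000], ω = ẑ
J2: z=[-0.4226, -0.9063, 0.0000] o=[-0.4260, 0.1986, 0.2300] → [0.4212, -0.1964, -1.1541, -0.4226, -0.9063, 0.0000]
J3: z=[-0.4226, -0.9063, 0.0000] o=[-1.0632, 0.3634, 0.0566] → [0.2641, -0.1231, -0.5069, -0.4226, -0.9063, 0.0000]
J4: z=[0.3686, -0.1719, -0.9135] o=[-1.5517, 0.5912, -0.1834] → [-0.2021, 0.0850, -0.0976, 0.3686, -0.1719, -0.9135]
q̇ = J⁺·V = [0.0480, -0.9350, -0.8830, -0.6690]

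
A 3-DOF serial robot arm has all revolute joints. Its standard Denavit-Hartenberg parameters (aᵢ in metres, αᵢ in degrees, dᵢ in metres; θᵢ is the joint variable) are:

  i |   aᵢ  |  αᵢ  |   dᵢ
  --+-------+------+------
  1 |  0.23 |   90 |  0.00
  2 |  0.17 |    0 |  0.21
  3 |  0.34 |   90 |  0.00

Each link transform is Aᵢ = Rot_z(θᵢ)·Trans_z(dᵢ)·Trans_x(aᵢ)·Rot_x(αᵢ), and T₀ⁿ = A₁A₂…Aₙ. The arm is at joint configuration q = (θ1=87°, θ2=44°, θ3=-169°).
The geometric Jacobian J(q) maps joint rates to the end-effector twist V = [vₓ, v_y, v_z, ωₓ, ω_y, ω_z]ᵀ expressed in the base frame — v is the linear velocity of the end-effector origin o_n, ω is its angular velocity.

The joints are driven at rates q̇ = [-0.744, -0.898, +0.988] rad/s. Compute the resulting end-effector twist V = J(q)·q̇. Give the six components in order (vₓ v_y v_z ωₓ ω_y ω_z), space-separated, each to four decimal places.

o_n = [0.2179, 0.1461, -0.1604]
J₁: ẑ×o_n = [-0.1461, 0.2179, 0.0000], ω = ẑ
J2: z=[0.9986, -0.0523, 0.0000] o=[0.0120, 0.2297, 0.0000] → [0.0084, 0.1602, -0.0727, 0.9986, -0.0523, 0.0000]
J3: z=[0.9986, -0.0523, 0.0000] o=[0.2281, 0.3408, 0.1181] → [0.0146, 0.2781, -0.1950, 0.9986, -0.0523, 0.0000]
V = J·q̇ = [0.1155, -0.0312, -0.1274, 0.0899, -0.0047, -0.7440]

0.1155 -0.0312 -0.1274 0.0899 -0.0047 -0.7440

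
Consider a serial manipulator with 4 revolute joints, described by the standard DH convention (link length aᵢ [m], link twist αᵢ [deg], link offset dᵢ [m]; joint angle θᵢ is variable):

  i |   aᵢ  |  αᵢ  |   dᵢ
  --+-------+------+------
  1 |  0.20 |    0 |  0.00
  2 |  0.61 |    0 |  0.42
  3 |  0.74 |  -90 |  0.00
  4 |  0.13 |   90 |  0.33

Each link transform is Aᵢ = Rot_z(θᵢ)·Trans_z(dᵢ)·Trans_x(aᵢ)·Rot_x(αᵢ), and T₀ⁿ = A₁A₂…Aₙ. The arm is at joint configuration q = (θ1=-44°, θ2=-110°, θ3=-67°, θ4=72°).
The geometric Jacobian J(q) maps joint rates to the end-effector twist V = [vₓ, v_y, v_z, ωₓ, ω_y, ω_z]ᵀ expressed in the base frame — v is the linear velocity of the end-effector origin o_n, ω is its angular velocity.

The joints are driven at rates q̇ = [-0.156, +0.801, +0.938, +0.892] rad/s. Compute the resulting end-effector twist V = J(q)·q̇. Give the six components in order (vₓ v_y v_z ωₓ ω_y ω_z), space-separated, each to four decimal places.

-0.1820 -1.7232 -0.0358 -0.5852 -0.6732 1.5830

o_n = [-1.2097, -0.1436, 0.2964]
J₁: ẑ×o_n = [0.1436, -1.2097, 0.0000], ω = ẑ
J2: z=[0.0000, 0.0000, 1.0000] o=[0.1439, -0.1389, 0.0000] → [0.0046, -1.3536, 0.0000, 0.0000, 0.0000, 1.0000]
J3: z=[0.0000, 0.0000, 1.0000] o=[-0.4044, -0.4063, 0.4200] → [-0.2628, -0.8053, 0.0000, 0.0000, 0.0000, 1.0000]
J4: z=[-0.6561, -0.7547, 0.0000] o=[-0.9629, 0.0791, 0.4200] → [0.0933, -0.0811, -0.0402, -0.6561, -0.7547, 0.0000]
V = J·q̇ = [-0.1820, -1.7232, -0.0358, -0.5852, -0.6732, 1.5830]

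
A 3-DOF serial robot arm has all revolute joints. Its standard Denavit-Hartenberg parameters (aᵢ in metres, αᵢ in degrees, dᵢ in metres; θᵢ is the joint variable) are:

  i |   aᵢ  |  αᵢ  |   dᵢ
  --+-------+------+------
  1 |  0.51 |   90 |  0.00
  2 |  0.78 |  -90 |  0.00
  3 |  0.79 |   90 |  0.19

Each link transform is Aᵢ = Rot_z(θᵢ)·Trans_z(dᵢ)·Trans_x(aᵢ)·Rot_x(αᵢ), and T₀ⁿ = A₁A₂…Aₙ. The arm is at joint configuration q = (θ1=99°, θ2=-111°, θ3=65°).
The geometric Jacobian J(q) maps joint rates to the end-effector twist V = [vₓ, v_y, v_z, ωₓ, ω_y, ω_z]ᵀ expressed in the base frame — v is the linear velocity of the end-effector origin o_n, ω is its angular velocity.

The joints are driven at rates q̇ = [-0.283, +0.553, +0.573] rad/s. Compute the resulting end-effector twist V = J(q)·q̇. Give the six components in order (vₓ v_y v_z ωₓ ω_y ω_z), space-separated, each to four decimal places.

-0.2589 0.9333 0.2604 0.4625 0.6149 -0.4883

o_n = [-0.7523, 0.1727, -1.1080]
J₁: ẑ×o_n = [-0.1727, -0.7523, 0.0000], ω = ẑ
J2: z=[0.9877, 0.1564, 0.0000] o=[-0.0798, 0.5037, 0.0000] → [-0.1733, 1.0943, -0.2218, 0.9877, 0.1564, 0.0000]
J3: z=[-0.1460, 0.9221, -0.3584] o=[-0.0361, 0.2276, -0.7282] → [-0.3699, 0.2012, 0.6684, -0.1460, 0.9221, -0.3584]
V = J·q̇ = [-0.2589, 0.9333, 0.2604, 0.4625, 0.6149, -0.4883]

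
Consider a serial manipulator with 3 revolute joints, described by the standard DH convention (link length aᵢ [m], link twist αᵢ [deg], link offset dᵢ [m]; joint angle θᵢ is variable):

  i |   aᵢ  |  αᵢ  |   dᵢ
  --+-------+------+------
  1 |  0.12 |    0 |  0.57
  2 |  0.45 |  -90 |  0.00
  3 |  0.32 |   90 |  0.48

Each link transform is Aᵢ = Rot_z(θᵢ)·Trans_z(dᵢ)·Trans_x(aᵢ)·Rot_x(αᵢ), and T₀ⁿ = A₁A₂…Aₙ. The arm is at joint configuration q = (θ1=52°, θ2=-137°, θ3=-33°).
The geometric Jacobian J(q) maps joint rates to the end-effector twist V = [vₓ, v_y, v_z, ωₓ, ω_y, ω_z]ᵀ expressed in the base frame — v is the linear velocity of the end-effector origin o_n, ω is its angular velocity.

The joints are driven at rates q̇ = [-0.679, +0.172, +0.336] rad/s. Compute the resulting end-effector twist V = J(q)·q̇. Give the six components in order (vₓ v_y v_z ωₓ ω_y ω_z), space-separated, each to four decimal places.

-0.2723 -0.3827 -0.0902 0.3347 0.0293 -0.5070

o_n = [0.6147, -0.5792, 0.7443]
J₁: ẑ×o_n = [0.5792, 0.6147, -0.0000], ω = ẑ
J2: z=[0.0000, 0.0000, 1.0000] o=[0.0739, 0.0946, 0.5700] → [0.6738, 0.5408, -0.0000, 0.0000, 0.0000, 1.0000]
J3: z=[0.9962, 0.0872, 0.0000] o=[0.1131, -0.3537, 0.5700] → [0.0152, -0.1736, -0.2684, 0.9962, 0.0872, 0.0000]
V = J·q̇ = [-0.2723, -0.3827, -0.0902, 0.3347, 0.0293, -0.5070]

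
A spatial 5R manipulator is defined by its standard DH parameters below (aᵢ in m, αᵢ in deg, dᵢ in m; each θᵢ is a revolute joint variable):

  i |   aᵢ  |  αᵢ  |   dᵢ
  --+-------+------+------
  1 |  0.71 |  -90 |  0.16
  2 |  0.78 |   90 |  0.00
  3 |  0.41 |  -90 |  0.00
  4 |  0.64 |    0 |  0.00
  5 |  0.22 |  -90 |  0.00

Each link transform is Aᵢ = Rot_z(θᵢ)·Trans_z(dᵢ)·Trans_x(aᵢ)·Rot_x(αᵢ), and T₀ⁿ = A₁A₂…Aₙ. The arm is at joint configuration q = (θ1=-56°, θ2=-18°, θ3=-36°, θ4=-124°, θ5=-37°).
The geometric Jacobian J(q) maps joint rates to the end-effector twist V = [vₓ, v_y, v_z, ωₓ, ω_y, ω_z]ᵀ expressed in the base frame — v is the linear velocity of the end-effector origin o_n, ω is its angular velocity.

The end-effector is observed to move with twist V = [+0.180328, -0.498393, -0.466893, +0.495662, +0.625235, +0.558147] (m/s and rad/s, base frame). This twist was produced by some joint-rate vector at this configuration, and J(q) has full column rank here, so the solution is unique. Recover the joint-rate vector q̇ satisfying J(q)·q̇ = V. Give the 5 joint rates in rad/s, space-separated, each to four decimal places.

-0.0890 0.8010 0.6900 -0.1850 0.1350

o_n = [0.7167, -0.8987, 0.9348]
J₁: ẑ×o_n = [0.8987, 0.7167, -0.0000], ω = ẑ
J2: z=[0.8290, 0.5592, 0.0000] o=[0.3970, -0.5886, 0.1600] → [0.4333, -0.6423, -0.4358, 0.8290, 0.5592, 0.0000]
J3: z=[-0.1728, 0.2562, 0.9511] o=[0.8118, -1.2036, 0.4010] → [-0.1533, 0.0017, -0.0283, -0.1728, 0.2562, 0.9511]
J4: z=[0.9833, -0.0110, 0.1816] o=[0.7885, -1.5999, 0.5035] → [-0.1321, -0.4371, 0.6888, 0.9833, -0.0110, 0.1816]
J5: z=[0.9833, -0.0110, 0.1816] o=[0.7172, -1.1181, 0.9187] → [-0.0400, -0.0159, 0.2157, 0.9833, -0.0110, 0.1816]
q̇ = J⁺·V = [-0.0890, 0.8010, 0.6900, -0.1850, 0.1350]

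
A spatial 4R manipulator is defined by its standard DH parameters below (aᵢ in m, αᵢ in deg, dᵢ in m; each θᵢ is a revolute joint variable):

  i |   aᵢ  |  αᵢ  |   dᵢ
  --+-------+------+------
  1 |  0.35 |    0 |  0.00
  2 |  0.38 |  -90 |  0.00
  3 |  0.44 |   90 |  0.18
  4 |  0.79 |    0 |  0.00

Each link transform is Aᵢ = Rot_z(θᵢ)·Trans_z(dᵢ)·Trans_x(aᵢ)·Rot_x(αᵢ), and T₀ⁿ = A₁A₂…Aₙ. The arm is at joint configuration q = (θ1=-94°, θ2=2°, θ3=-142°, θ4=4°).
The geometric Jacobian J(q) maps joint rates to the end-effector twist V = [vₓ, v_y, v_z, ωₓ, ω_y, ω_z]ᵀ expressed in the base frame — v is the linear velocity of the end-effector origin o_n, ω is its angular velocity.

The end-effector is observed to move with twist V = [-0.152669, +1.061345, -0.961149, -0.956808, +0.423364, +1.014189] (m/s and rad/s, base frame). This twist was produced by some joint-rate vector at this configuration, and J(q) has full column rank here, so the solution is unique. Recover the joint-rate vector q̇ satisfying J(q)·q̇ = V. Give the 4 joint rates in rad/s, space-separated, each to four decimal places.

0.5740 0.9390 -0.9710 0.6330

o_n = [0.2311, 0.2300, 0.7561]
J₁: ẑ×o_n = [-0.2300, 0.2311, 0.0000], ω = ẑ
J2: z=[0.0000, 0.0000, 1.0000] o=[-0.0244, -0.3491, 0.0000] → [-0.5792, 0.2555, 0.0000, 0.0000, 0.0000, 1.0000]
J3: z=[0.9994, -0.0349, 0.0000] o=[-0.0377, -0.7289, 0.0000] → [-0.0264, -0.7556, 0.9677, 0.9994, -0.0349, 0.0000]
J4: z=[0.0215, 0.6153, -0.7880] o=[0.1543, -0.3887, 0.2709] → [0.7861, -0.0709, -0.0339, 0.0215, 0.6153, -0.7880]
q̇ = J⁺·V = [0.5740, 0.9390, -0.9710, 0.6330]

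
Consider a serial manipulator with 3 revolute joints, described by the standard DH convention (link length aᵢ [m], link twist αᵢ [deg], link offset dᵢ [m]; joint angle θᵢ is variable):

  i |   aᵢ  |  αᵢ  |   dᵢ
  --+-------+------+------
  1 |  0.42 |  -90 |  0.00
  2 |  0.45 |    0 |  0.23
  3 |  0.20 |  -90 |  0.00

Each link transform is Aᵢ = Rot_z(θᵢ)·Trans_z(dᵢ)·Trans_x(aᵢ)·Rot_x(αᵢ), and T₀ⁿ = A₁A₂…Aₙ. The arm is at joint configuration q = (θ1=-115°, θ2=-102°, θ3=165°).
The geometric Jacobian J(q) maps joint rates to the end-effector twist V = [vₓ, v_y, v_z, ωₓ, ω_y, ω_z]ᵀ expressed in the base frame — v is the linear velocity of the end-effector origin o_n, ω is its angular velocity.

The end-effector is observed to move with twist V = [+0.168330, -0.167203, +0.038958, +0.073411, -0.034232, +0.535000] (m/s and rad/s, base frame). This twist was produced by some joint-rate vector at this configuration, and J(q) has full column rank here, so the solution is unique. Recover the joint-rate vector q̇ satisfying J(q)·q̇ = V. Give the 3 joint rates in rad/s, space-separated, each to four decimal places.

o_n = [0.0321, -0.4753, 0.2620]
J₁: ẑ×o_n = [0.4753, 0.0321, -0.0000], ω = ẑ
J2: z=[0.9063, -0.4226, 0.0000] o=[-0.1775, -0.3806, 0.0000] → [-0.1107, -0.2374, 0.0028, 0.9063, -0.4226, 0.0000]
J3: z=[0.9063, -0.4226, 0.0000] o=[0.0705, -0.3931, 0.4402] → [0.0753, 0.1615, -0.0908, 0.9063, -0.4226, 0.0000]
q̇ = J⁺·V = [0.5350, 0.4950, -0.4140]

0.5350 0.4950 -0.4140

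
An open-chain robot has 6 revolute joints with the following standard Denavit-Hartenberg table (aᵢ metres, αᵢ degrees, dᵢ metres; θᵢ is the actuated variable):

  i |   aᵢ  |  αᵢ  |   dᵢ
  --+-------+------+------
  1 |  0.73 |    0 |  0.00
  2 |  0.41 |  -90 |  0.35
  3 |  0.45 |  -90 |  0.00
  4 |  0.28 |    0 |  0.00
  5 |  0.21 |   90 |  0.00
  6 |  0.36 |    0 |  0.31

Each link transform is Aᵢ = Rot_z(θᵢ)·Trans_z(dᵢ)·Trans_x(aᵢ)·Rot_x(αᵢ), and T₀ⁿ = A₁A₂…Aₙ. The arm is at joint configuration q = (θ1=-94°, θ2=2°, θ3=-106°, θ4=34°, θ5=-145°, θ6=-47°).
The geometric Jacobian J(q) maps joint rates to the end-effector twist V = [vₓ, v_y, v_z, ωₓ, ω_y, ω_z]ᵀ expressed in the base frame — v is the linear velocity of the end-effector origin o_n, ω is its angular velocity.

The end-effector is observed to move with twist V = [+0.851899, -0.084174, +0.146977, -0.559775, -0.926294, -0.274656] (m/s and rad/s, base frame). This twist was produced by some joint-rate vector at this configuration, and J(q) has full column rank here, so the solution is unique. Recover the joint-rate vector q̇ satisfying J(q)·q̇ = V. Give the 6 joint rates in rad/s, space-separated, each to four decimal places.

0.4110 -0.3060 -0.2870 -0.0690 0.8730 0.6700

o_n = [0.1033, -0.8273, 0.4980]
J₁: ẑ×o_n = [0.8273, 0.1033, -0.0000], ω = ẑ
J2: z=[0.0000, 0.0000, 1.0000] o=[-0.0509, -0.7282, 0.0000] → [0.0991, 0.1542, -0.0000, 0.0000, 0.0000, 1.0000]
J3: z=[0.9994, -0.0349, 0.0000] o=[-0.0652, -1.1380, 0.3500] → [-0.0052, -0.1479, 0.3163, 0.9994, -0.0349, 0.0000]
J4: z=[-0.0335, -0.9607, 0.2756] o=[-0.0609, -1.0140, 0.7826] → [0.2219, 0.0357, 0.1515, -0.0335, -0.9607, 0.2756]
J5: z=[-0.0335, -0.9607, 0.2756] o=[-0.2151, -0.9446, 1.0057] → [0.4554, 0.0707, 0.3020, -0.0335, -0.9607, 0.2756]
J6: z=[-0.3671, -0.2447, -0.8974] o=[-0.0199, -0.9722, 0.9334] → [0.2365, -0.2704, -0.0230, -0.3671, -0.2447, -0.8974]
q̇ = J⁺·V = [0.4110, -0.3060, -0.2870, -0.0690, 0.8730, 0.6700]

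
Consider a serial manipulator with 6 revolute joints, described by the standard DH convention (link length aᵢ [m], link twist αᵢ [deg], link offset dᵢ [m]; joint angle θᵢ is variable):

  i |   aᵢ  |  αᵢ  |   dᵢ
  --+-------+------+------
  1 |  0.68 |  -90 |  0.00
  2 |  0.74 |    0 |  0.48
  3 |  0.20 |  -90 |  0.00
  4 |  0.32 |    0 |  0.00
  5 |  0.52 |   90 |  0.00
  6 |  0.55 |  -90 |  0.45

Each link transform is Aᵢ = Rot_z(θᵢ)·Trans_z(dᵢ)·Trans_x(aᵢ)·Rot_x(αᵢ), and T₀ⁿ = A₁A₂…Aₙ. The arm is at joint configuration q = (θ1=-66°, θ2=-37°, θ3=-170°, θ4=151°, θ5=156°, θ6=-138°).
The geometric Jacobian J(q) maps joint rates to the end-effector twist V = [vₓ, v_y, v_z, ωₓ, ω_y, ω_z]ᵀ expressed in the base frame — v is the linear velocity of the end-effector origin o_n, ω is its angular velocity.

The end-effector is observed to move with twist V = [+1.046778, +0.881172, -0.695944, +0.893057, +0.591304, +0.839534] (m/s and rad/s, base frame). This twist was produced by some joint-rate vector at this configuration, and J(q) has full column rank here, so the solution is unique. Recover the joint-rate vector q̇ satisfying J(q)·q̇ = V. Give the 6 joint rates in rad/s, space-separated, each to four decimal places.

0.5380 0.3110 0.7610 0.9580 -0.6090 -0.0260

o_n = [1.3452, -1.3384, 0.2865]
J₁: ẑ×o_n = [1.3384, 1.3452, -0.0000], ω = ẑ
J2: z=[0.9135, 0.4067, 0.0000] o=[0.2766, -0.6212, 0.0000] → [0.1165, -0.2617, -1.0898, 0.9135, 0.4067, 0.0000]
J3: z=[0.9135, 0.4067, 0.0000] o=[0.9555, -0.9659, 0.4453] → [-0.0646, 0.1452, -0.4988, 0.9135, 0.4067, 0.0000]
J4: z=[-0.1847, 0.4147, 0.8910] o=[0.8830, -0.8031, 0.3545] → [0.4487, 0.3993, -0.0929, -0.1847, 0.4147, 0.8910]
J5: z=[-0.1847, 0.4147, 0.8910] o=[0.8427, -1.0940, 0.4816] → [0.1368, 0.4117, -0.1633, -0.1847, 0.4147, 0.8910]
J6: z=[0.8392, -0.4053, 0.3626] o=[1.1087, -0.6704, 0.3395] → [0.2637, 0.1303, -0.4647, 0.8392, -0.4053, 0.3626]
q̇ = J⁺·V = [0.5380, 0.3110, 0.7610, 0.9580, -0.6090, -0.0260]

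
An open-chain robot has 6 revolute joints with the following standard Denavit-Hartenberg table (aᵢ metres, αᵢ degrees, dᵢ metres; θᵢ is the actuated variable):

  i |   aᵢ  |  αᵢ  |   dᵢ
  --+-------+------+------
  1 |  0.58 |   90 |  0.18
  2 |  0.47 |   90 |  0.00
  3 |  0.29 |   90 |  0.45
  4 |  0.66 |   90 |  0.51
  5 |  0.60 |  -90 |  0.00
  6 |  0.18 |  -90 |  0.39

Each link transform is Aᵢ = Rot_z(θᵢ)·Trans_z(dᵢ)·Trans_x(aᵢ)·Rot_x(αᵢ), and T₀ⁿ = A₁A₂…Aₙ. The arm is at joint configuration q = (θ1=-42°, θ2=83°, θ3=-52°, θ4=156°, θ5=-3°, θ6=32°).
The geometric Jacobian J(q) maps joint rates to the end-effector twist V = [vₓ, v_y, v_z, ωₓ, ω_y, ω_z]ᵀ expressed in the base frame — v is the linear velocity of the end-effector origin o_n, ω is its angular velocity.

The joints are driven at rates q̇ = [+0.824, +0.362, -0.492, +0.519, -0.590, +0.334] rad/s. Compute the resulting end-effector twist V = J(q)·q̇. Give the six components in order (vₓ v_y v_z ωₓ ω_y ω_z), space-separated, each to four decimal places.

-0.1056 -0.0568 0.6198 -0.8563 0.7188 0.1256

o_n = [0.8475, -1.1714, -0.7873]
J₁: ẑ×o_n = [1.1714, 0.8475, -0.0000], ω = ẑ
J2: z=[-0.6691, -0.7431, 0.0000] o=[0.4310, -0.3881, 0.1800] → [0.7189, -0.6473, 0.8336, -0.6691, -0.7431, 0.0000]
J3: z=[0.7376, -0.6641, -0.1219] o=[0.4736, -0.4264, 0.6465] → [0.8615, 1.0120, -0.3012, 0.7376, -0.6641, -0.1219]
J4: z=[0.3406, 0.5218, -0.7821] o=[0.9746, -0.5700, 0.7689] → [-1.2824, 0.6294, -0.1385, 0.3406, 0.5218, -0.7821]
J5: z=[0.9110, -0.3890, 0.1372] o=[0.9948, -0.8050, -0.0312] → [0.3444, 0.6686, -0.3911, 0.9110, -0.3890, 0.1372]
J6: z=[0.3279, 0.4813, -0.8129] o=[0.8447, -1.2763, -0.3708] → [-0.1152, 0.1343, 0.0330, 0.3279, 0.4813, -0.8129]
V = J·q̇ = [-0.1056, -0.0568, 0.6198, -0.8563, 0.7188, 0.1256]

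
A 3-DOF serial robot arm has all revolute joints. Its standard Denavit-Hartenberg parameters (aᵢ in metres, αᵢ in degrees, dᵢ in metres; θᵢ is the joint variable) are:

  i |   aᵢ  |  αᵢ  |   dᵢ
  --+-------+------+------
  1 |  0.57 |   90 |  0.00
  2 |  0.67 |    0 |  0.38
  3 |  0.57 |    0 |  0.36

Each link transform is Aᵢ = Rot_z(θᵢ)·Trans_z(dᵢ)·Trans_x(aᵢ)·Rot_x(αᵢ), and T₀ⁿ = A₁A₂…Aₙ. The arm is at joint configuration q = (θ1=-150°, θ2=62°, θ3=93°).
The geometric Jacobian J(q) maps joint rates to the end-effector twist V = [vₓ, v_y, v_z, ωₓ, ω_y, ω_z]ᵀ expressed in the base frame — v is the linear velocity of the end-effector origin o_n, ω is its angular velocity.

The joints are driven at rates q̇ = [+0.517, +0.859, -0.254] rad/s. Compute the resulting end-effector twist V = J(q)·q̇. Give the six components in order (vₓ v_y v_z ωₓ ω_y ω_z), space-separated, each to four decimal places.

0.3301 -0.0291 -0.0423 -0.3025 0.5239 0.5170

o_n = [-0.6887, 0.4569, 0.8325]
J₁: ẑ×o_n = [-0.4569, -0.6887, 0.0000], ω = ẑ
J2: z=[-0.5000, 0.8660, 0.0000] o=[-0.4936, -0.2850, 0.0000] → [0.7209, 0.4162, -0.2020, -0.5000, 0.8660, 0.0000]
J3: z=[-0.5000, 0.8660, 0.0000] o=[-0.9560, -0.1132, 0.5916] → [0.2086, 0.1204, -0.5166, -0.5000, 0.8660, 0.0000]
V = J·q̇ = [0.3301, -0.0291, -0.0423, -0.3025, 0.5239, 0.5170]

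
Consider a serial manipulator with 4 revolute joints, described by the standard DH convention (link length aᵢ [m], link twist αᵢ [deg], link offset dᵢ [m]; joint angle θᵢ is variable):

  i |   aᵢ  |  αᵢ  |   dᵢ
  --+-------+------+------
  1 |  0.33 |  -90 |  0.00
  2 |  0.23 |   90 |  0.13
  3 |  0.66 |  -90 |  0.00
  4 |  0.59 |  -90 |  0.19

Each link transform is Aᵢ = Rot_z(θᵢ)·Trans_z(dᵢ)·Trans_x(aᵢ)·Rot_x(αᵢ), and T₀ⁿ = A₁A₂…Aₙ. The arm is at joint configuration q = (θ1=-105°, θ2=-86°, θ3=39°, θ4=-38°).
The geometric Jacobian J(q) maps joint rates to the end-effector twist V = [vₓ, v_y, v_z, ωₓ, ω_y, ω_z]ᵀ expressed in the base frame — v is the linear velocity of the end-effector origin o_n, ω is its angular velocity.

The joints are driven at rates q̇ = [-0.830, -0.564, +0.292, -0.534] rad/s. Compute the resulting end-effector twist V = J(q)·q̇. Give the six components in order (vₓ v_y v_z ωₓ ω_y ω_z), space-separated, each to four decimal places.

o_n = [0.9426, -0.2902, 1.0076]
J₁: ẑ×o_n = [0.2902, 0.9426, -0.0000], ω = ẑ
J2: z=[0.9659, -0.2588, 0.0000] o=[-0.0854, -0.3188, 0.0000] → [-0.2608, -0.9733, 0.2937, 0.9659, -0.2588, 0.0000]
J3: z=[0.2582, 0.9636, 0.0698] o=[0.0360, -0.3679, 0.2294] → [0.7444, -0.1377, -0.8535, 0.2582, 0.9636, 0.0698]
J4: z=[0.7620, -0.1587, -0.6278] o=[0.4279, -0.5100, 0.7411] → [0.0957, -0.5262, 0.2492, 0.7620, -0.1587, -0.6278]
V = J·q̇ = [0.0725, 0.0073, -0.5479, -0.8763, 0.5121, -0.4744]

0.0725 0.0073 -0.5479 -0.8763 0.5121 -0.4744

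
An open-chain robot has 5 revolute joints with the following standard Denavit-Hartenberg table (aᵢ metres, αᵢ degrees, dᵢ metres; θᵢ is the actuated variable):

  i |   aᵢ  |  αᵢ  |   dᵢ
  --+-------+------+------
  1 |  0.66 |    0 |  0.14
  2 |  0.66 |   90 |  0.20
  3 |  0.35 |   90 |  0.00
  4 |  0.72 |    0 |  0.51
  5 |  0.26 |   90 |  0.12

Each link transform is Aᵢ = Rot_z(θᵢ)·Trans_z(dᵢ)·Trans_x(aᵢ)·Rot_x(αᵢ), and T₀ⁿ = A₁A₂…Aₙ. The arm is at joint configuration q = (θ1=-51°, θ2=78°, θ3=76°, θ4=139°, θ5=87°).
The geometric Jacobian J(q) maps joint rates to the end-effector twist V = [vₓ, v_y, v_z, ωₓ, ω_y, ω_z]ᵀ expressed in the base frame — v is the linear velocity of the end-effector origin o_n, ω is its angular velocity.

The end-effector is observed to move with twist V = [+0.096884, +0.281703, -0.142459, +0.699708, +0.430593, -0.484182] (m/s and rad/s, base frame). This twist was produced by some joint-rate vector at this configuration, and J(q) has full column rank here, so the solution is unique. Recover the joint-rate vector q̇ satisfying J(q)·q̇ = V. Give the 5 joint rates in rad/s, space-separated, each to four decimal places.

o_n = [1.5970, -0.2311, -0.1753]
J₁: ẑ×o_n = [0.2311, 1.5970, -0.0000], ω = ẑ
J2: z=[0.0000, 0.0000, 1.0000] o=[0.4154, -0.5129, 0.1400] → [-0.2818, 1.1816, 0.0000, 0.0000, 0.0000, 1.0000]
J3: z=[0.4540, -0.8910, 0.0000] o=[1.0034, -0.2133, 0.3400] → [0.4591, 0.2339, 0.5208, 0.4540, -0.8910, 0.0000]
J4: z=[0.8645, 0.4405, -0.2419] o=[1.0789, -0.1748, 0.6796] → [-0.3902, 0.6138, -0.2769, 0.8645, 0.4405, -0.2419]
J5: z=[0.8645, 0.4405, -0.2419] o=[1.6171, -0.4307, 0.0290] → [-0.0417, 0.1815, 0.1815, 0.8645, 0.4405, -0.2419]
q̇ = J⁺·V = [0.5500, -0.8300, -0.0660, 0.5700, 0.2740]

0.5500 -0.8300 -0.0660 0.5700 0.2740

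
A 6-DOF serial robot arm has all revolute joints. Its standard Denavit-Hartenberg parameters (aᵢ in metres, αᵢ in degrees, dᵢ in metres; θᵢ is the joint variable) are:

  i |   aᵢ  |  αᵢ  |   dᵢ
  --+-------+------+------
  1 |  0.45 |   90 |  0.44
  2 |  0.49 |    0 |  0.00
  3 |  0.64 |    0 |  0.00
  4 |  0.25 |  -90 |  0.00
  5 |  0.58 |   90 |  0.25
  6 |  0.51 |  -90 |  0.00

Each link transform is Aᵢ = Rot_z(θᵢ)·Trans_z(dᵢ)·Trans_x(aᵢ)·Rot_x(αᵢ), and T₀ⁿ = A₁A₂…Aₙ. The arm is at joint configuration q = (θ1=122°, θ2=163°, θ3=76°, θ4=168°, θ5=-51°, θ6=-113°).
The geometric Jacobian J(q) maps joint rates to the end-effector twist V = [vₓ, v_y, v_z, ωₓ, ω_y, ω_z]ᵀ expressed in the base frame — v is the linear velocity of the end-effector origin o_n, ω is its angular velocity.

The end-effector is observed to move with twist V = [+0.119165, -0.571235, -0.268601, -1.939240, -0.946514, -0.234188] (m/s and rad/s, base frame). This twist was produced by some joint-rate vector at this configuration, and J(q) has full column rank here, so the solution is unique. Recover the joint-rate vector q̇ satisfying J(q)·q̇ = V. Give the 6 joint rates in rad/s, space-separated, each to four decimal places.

-0.7980 -0.5470 -0.4250 -0.7160 0.2200 -0.7280

o_n = [0.1735, 0.2808, 0.2431]
J₁: ẑ×o_n = [-0.2808, 0.1735, 0.0000], ω = ẑ
J2: z=[0.8480, 0.5299, 0.0000] o=[-0.2385, 0.3816, 0.4400] → [-0.1044, 0.1670, -0.3038, 0.8480, 0.5299, 0.0000]
J3: z=[0.8480, 0.5299, 0.0000] o=[0.0099, -0.0158, 0.5833] → [-0.1803, 0.2885, 0.1648, 0.8480, 0.5299, 0.0000]
J4: z=[0.8480, 0.5299, 0.0000] o=[0.1845, -0.2953, 0.0347] → [0.1104, -0.1767, 0.4944, 0.8480, 0.5299, 0.0000]
J5: z=[0.3876, -0.6202, 0.6820] o=[0.0942, -0.1507, 0.2175] → [-0.3101, 0.0442, 0.2164, 0.3876, -0.6202, 0.6820]
J6: z=[0.8146, -0.1160, -0.5684] o=[0.4414, 0.1442, 0.6550] → [0.1254, 0.4878, 0.0802, 0.8146, -0.1160, -0.5684]
q̇ = J⁺·V = [-0.7980, -0.5470, -0.4250, -0.7160, 0.2200, -0.7280]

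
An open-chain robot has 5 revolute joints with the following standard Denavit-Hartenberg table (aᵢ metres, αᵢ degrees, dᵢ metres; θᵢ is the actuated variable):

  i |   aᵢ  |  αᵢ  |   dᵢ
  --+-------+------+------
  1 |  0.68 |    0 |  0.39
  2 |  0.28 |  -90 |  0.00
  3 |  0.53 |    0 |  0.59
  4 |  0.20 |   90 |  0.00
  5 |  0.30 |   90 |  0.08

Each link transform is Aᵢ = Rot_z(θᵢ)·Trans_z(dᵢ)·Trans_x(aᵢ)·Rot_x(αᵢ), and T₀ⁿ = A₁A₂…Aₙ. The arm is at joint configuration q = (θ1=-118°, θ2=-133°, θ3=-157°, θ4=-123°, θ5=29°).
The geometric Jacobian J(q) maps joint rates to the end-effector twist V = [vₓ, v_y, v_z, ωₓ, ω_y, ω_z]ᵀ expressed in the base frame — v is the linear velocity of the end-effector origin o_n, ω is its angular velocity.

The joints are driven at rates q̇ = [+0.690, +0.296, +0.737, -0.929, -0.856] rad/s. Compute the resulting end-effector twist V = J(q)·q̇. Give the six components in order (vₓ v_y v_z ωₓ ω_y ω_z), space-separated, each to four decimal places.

o_n = [-0.9987, -0.8860, 0.1556]
J₁: ẑ×o_n = [0.8860, -0.9987, 0.0000], ω = ẑ
J2: z=[0.0000, 0.0000, 1.0000] o=[-0.3192, -0.6004, 0.3900] → [0.2856, -0.6795, 0.0000, 0.0000, 0.0000, 1.0000]
J3: z=[-0.9455, -0.3256, 0.0000] o=[-0.4104, -0.3357, 0.3900] → [0.0763, -0.2216, 0.3288, -0.9455, -0.3256, 0.0000]
J4: z=[-0.9455, -0.3256, 0.0000] o=[-0.8094, -0.9890, 0.5971] → [0.1437, -0.4174, -0.1591, -0.9455, -0.3256, 0.0000]
J5: z=[-0.3206, 0.9312, 0.1736] o=[-0.8207, -0.9562, 0.4001] → [-0.2399, -0.1093, 0.1432, -0.3206, 0.9312, 0.1736]
V = J·q̇ = [0.8239, -0.5722, 0.2675, 0.4560, -0.7346, 0.8374]

0.8239 -0.5722 0.2675 0.4560 -0.7346 0.8374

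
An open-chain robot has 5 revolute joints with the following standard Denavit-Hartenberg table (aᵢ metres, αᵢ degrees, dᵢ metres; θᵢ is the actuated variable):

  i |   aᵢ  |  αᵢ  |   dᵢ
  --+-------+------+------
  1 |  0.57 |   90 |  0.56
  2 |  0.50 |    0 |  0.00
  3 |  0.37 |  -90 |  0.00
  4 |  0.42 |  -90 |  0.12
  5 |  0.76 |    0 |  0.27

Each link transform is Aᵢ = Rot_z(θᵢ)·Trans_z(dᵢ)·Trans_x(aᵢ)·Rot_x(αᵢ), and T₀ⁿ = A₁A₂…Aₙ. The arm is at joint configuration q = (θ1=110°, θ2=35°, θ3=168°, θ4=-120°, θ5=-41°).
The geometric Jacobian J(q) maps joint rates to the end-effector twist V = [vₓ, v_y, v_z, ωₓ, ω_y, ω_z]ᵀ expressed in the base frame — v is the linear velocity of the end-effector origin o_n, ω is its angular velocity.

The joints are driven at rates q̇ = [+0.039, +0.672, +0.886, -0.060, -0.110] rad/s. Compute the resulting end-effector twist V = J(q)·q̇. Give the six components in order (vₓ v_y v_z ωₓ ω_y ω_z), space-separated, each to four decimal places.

-0.3923 0.7648 0.4529 1.3904 0.5744 0.1315

o_n = [0.5514, 1.3955, 0.2355]
J₁: ẑ×o_n = [-1.3955, 0.5514, 0.0000], ω = ẑ
J2: z=[0.9397, 0.3420, 0.0000] o=[-0.1950, 0.5356, 0.5600] → [-0.1110, 0.3049, 0.5528, 0.9397, 0.3420, 0.0000]
J3: z=[0.9397, 0.3420, 0.0000] o=[-0.3350, 0.9205, 0.8468] → [-0.2091, 0.5744, 0.1432, 0.9397, 0.3420, 0.0000]
J4: z=[-0.1336, 0.3672, -0.9205] o=[-0.2185, 0.6005, 0.7022] → [0.5605, -0.7711, -0.3890, -0.1336, 0.3672, -0.9205]
J5: z=[0.7425, -0.5781, -0.3384] o=[0.0411, 0.9506, 0.6738] → [0.4039, 0.1527, 0.6254, 0.7425, -0.5781, -0.3384]
V = J·q̇ = [-0.3923, 0.7648, 0.4529, 1.3904, 0.5744, 0.1315]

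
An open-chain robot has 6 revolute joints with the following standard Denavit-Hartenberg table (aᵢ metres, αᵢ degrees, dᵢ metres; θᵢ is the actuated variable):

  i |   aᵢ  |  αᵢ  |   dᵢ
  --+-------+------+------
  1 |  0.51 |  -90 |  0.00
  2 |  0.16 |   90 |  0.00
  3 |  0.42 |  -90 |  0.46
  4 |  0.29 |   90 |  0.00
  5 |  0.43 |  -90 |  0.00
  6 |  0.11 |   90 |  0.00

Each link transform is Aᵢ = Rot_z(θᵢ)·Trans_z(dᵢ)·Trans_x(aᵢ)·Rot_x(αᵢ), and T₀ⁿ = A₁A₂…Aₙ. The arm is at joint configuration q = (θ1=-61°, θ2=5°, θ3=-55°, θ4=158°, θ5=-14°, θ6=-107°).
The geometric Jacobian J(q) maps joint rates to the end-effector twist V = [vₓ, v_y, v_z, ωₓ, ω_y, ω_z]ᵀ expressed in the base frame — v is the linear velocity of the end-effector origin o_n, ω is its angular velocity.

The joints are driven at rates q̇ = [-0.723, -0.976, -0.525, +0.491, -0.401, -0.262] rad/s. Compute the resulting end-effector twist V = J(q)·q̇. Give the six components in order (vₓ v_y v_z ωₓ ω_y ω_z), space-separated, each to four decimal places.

o_n = [0.3163, -0.4017, 0.1101]
J₁: ẑ×o_n = [0.4017, 0.3163, -0.0000], ω = ẑ
J2: z=[0.8746, 0.4848, 0.0000] o=[0.2473, -0.4461, 0.0000] → [0.0534, -0.0963, 0.0053, 0.8746, 0.4848, 0.0000]
J3: z=[0.0423, -0.0762, 0.9962] o=[0.3245, -0.5855, -0.0139] → [-0.1925, -0.0134, 0.0071, 0.0423, -0.0762, 0.9962]
J4: z=[0.8973, -0.4356, -0.0714] o=[0.1594, -0.9972, 0.4233] → [0.1790, 0.2698, 0.6027, 0.8973, -0.4356, -0.0714]
J5: z=[-0.2038, -0.2653, -0.9424] o=[0.2730, -0.7478, 0.3285] → [0.3841, -0.0854, -0.0590, -0.2038, -0.2653, -0.9424]
J6: z=[0.9654, -0.2146, -0.1483] o=[0.3430, -0.3436, 0.1996] → [0.0106, 0.0903, -0.0619, 0.9654, -0.2146, -0.1483]
V = J·q̇ = [-0.3104, 0.0154, 0.3269, -0.6065, -0.4844, -0.8643]

-0.3104 0.0154 0.3269 -0.6065 -0.4844 -0.8643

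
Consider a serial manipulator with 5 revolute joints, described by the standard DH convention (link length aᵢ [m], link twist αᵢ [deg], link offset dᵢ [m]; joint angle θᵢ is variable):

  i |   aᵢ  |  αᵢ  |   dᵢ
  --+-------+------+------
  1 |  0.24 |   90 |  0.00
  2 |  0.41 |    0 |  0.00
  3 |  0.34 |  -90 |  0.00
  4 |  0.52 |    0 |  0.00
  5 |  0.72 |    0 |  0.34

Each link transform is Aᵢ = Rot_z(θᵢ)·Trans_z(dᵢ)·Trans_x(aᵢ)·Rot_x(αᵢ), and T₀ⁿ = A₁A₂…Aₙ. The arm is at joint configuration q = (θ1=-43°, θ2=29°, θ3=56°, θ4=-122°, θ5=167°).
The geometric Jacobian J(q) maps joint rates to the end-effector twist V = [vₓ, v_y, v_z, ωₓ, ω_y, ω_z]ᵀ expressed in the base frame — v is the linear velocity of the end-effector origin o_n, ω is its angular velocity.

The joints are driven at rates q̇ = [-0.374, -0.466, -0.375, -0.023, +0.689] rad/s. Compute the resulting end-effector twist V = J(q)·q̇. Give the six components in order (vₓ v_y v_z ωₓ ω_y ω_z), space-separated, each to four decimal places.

o_n = [0.2731, -0.1615, 0.7998]
J₁: ẑ×o_n = [0.1615, 0.2731, -0.0000], ω = ẑ
J2: z=[-0.6820, -0.7314, 0.0000] o=[0.1755, -0.1637, 0.0000] → [-0.5849, 0.5454, 0.0699, -0.6820, -0.7314, 0.0000]
J3: z=[-0.6820, -0.7314, 0.0000] o=[0.4378, -0.4082, 0.1988] → [-0.4396, 0.4099, -0.2887, -0.6820, -0.7314, 0.0000]
J4: z=[-0.7286, 0.6794, 0.0872] o=[0.4595, -0.4284, 0.5375] → [0.1549, 0.1749, -0.0679, -0.7286, 0.6794, 0.0872]
J5: z=[-0.7286, 0.6794, 0.0872] o=[0.1411, -0.7346, 0.2630] → [0.3148, 0.4026, -0.5072, -0.7286, 0.6794, 0.0872]
V = J·q̇ = [0.5903, -0.2367, -0.2722, 0.0883, 1.0676, -0.3160]

0.5903 -0.2367 -0.2722 0.0883 1.0676 -0.3160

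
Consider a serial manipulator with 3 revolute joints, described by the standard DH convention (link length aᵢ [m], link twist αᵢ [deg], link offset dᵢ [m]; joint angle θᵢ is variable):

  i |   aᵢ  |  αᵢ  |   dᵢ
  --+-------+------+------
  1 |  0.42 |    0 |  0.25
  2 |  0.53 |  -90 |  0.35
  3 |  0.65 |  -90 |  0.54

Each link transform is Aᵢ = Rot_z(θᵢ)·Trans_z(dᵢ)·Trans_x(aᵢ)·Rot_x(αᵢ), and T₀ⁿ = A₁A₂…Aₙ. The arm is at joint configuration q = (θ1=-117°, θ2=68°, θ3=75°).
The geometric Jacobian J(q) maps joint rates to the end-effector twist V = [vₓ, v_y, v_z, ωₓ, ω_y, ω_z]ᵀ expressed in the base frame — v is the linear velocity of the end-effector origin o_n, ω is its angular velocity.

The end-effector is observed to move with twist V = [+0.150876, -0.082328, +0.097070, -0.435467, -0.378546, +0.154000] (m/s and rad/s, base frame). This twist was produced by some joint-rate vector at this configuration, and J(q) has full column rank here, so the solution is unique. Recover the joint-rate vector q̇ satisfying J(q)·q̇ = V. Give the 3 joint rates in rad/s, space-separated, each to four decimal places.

-0.3030 0.4570 -0.5770

o_n = [0.6749, -0.5469, -0.0279]
J₁: ẑ×o_n = [0.5469, 0.6749, -0.0000], ω = ẑ
J2: z=[0.0000, 0.0000, 1.0000] o=[-0.1907, -0.3742, 0.2500] → [0.1727, 0.8656, -0.0000, 0.0000, 0.0000, 1.0000]
J3: z=[0.7547, 0.6561, 0.0000] o=[0.1570, -0.7742, 0.6000] → [-0.4119, 0.4738, -0.1682, 0.7547, 0.6561, 0.0000]
q̇ = J⁺·V = [-0.3030, 0.4570, -0.5770]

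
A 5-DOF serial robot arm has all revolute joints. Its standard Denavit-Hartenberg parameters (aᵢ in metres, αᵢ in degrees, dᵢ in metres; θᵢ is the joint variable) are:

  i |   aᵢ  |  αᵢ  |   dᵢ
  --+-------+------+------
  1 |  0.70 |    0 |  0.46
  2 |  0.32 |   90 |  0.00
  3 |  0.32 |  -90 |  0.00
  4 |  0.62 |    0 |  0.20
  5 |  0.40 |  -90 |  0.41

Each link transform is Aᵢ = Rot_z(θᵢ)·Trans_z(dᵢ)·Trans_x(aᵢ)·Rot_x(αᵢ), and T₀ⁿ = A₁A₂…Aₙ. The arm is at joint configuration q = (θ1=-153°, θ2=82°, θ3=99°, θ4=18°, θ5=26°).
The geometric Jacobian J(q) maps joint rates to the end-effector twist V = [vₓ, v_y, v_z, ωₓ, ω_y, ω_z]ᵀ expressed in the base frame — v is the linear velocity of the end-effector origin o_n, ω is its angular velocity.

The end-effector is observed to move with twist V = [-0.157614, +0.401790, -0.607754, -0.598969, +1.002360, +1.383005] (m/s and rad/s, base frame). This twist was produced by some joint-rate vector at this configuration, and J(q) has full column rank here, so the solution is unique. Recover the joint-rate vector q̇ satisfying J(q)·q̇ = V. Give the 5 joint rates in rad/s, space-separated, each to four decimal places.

o_n = [-0.3328, 0.2793, 1.5472]
J₁: ẑ×o_n = [-0.2793, -0.3328, 0.0000], ω = ẑ
J2: z=[0.0000, 0.0000, 1.0000] o=[-0.6237, -0.3178, 0.4600] → [-0.5970, 0.2909, 0.0000, 0.0000, 0.0000, 1.0000]
J3: z=[-0.9455, -0.3256, 0.0000] o=[-0.5195, -0.6204, 0.4600] → [-0.3540, 1.0280, -0.7898, -0.9455, -0.3256, 0.0000]
J4: z=[-0.3216, 0.9339, -0.1564] o=[-0.5358, -0.5730, 0.7761] → [0.8535, 0.2162, -0.4637, -0.3216, 0.9339, -0.1564]
J5: z=[-0.3216, 0.9339, -0.1564] o=[-0.4490, -0.2367, 1.3272] → [0.2862, 0.0526, -0.2744, -0.3216, 0.9339, -0.1564]
q̇ = J⁺·V = [0.7180, 0.8460, 0.2400, 0.5320, 0.6250]

0.7180 0.8460 0.2400 0.5320 0.6250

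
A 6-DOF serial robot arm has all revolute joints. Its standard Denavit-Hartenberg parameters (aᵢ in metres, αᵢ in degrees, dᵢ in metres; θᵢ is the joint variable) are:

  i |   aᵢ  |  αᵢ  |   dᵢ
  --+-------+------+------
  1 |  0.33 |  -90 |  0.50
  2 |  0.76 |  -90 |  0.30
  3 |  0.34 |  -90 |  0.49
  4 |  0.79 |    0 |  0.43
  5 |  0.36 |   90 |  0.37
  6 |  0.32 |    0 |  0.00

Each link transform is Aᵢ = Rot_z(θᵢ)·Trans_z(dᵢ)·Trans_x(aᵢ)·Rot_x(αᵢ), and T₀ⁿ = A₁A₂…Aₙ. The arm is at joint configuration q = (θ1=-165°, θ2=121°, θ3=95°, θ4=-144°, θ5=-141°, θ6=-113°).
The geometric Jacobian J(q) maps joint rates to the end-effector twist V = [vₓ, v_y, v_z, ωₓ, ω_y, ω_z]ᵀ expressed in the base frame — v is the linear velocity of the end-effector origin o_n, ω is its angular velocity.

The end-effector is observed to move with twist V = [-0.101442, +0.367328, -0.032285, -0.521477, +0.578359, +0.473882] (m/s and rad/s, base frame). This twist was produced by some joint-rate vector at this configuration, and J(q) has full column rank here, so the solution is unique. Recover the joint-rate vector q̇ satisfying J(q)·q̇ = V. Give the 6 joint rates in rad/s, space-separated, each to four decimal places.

o_n = [0.5719, -0.4487, 0.6370]
J₁: ẑ×o_n = [0.4487, 0.5719, -0.0000], ω = ẑ
J2: z=[0.2588, -0.9659, 0.0000] o=[-0.3188, -0.0854, 0.5000] → [-0.1323, -0.0355, 0.7663, 0.2588, -0.9659, 0.0000]
J3: z=[0.8280, 0.2219, 0.5150] o=[0.1370, -0.2739, -0.1514] → [0.2650, -0.4288, -0.2413, 0.8280, 0.2219, 0.5150]
J4: z=[-0.4730, -0.2170, 0.8539] o=[0.4403, 0.1580, 0.1263] → [0.4073, 0.3540, 0.3156, -0.4730, -0.2170, 0.8539]
J5: z=[-0.4730, -0.2170, 0.8539] o=[0.8138, -0.4398, 0.6849] → [0.0180, -0.2292, -0.0483, -0.4730, -0.2170, 0.8539]
J6: z=[-0.0766, 0.9757, 0.2055] o=[0.3228, -0.5087, 0.8287] → [-0.1994, 0.0365, -0.2476, -0.0766, 0.9757, 0.2055]
q̇ = J⁺·V = [0.2860, 0.0530, -0.4140, 0.1070, 0.1700, 0.8010]

0.2860 0.0530 -0.4140 0.1070 0.1700 0.8010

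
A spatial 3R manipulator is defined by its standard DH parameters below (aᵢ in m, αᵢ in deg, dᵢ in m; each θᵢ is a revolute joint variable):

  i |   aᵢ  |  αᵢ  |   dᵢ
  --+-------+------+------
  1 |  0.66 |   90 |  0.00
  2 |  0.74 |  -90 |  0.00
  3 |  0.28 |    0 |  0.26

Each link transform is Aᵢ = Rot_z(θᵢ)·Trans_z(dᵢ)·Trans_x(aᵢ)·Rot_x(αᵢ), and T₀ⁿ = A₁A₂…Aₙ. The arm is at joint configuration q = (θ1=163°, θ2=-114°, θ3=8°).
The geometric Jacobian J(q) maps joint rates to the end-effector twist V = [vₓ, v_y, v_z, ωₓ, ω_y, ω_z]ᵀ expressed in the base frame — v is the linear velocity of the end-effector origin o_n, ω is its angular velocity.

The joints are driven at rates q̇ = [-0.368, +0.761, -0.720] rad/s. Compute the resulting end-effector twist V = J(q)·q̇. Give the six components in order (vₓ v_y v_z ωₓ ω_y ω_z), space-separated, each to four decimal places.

o_n = [-0.4740, 0.1042, -1.0351]
J₁: ẑ×o_n = [-0.1042, -0.4740, 0.0000], ω = ẑ
J2: z=[0.2924, 0.9563, 0.0000] o=[-0.6312, 0.1930, 0.0000] → [-0.9899, 0.3026, -0.1762, 0.2924, 0.9563, 0.0000]
J3: z=[-0.8736, 0.2671, -0.4067] o=[-0.3433, 0.1050, -0.6760] → [-0.0962, -0.2605, 0.0356, -0.8736, 0.2671, -0.4067]
V = J·q̇ = [-0.6457, 0.5923, -0.1598, 0.8515, 0.5354, -0.0751]

-0.6457 0.5923 -0.1598 0.8515 0.5354 -0.0751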